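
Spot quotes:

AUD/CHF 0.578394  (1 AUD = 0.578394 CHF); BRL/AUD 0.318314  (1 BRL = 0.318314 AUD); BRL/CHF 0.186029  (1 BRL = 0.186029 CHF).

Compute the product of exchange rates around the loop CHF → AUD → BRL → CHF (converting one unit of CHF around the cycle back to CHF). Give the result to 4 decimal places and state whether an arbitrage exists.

1.0104 (arbitrage exists)

Around CHF → AUD → BRL → CHF: 1 ÷ 0.578394 ÷ 0.318314 × 0.186029 = 1.010418
Product > 1; profitable direction is CHF → AUD → BRL → CHF.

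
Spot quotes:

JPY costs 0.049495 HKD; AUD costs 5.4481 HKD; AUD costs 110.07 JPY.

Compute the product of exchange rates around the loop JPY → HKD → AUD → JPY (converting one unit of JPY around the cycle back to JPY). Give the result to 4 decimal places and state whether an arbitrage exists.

1.0000 (no arbitrage)

Around JPY → HKD → AUD → JPY: 1 × 0.049495 ÷ 5.4481 × 110.07 = 0.999966
Product ≈ 1 (deviation 0.003%, within rounding noise).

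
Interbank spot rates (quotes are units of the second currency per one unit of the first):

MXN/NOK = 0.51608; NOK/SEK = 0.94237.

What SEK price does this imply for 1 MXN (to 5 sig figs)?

MXN/SEK = 0.48634

1 MXN × 0.51608 = 0.51608 NOK
0.51608 NOK × 0.94237 = 0.486338 SEK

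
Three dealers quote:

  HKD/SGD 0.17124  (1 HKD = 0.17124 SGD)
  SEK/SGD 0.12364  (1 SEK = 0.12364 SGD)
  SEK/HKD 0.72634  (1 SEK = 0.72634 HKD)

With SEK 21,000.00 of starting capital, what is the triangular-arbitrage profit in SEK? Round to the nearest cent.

Profit: SEK 125.43

Profitable loop is SEK → HKD → SGD → SEK:
SEK 21,000.00 × 0.72634 = HKD 15,253.14
HKD 15,253.14 × 0.17124 = SGD 2,611.95
SGD 2,611.95 ÷ 0.12364 = SEK 21,125.43
Profit = SEK 21,125.43 − SEK 21,000.00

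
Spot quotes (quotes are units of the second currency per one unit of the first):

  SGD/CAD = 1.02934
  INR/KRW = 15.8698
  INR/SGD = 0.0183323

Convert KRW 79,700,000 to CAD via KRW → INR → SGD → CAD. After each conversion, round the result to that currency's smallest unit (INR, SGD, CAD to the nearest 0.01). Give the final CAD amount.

KRW 79,700,000 ÷ 15.8698 = INR 5,022,117.48
INR 5,022,117.48 × 0.0183323 = SGD 92,066.96
SGD 92,066.96 × 1.02934 = CAD 94,768.20

CAD 94,768.20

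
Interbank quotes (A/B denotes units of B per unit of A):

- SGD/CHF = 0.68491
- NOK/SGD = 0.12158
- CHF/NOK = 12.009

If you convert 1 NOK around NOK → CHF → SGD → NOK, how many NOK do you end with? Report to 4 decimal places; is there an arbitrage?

Around NOK → CHF → SGD → NOK: 1 ÷ 12.009 ÷ 0.68491 ÷ 0.12158 = 0.999994
Product ≈ 1 (deviation 0.001%, within rounding noise).

1.0000 (no arbitrage)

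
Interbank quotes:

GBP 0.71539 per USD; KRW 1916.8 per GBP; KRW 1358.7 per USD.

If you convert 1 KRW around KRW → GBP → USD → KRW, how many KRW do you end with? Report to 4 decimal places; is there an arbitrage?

0.9908 (arbitrage exists)

Around KRW → GBP → USD → KRW: 1 ÷ 1916.8 ÷ 0.71539 × 1358.7 = 0.990841
Product < 1; profitable direction is KRW → USD → GBP → KRW.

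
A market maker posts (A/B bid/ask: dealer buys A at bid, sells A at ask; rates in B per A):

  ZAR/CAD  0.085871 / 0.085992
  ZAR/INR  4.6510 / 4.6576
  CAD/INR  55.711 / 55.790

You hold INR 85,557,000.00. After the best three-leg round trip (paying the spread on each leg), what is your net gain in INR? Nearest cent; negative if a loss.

Best loop INR → ZAR → CAD → INR:
INR 85,557,000.00 ÷ 4.6576 (buy ZAR at ask) = ZAR 18,369,331.84
ZAR 18,369,331.84 × 0.085871 (sell ZAR at bid) = CAD 1,577,392.89
CAD 1,577,392.89 × 55.711 (sell CAD at bid) = INR 87,878,135.56

Net profit: INR 2,321,135.56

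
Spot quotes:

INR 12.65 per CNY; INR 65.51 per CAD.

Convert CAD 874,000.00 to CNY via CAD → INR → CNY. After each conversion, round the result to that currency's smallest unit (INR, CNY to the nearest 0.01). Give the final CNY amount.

CNY 4,526,145.45

CAD 874,000.00 × 65.51 = INR 57,255,740.00
INR 57,255,740.00 ÷ 12.65 = CNY 4,526,145.45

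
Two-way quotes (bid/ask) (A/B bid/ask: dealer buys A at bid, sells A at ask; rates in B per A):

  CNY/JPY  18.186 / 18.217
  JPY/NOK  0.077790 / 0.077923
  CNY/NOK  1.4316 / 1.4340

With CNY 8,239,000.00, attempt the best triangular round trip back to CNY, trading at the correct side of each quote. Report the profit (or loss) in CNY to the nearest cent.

Best loop CNY → NOK → JPY → CNY:
CNY 8,239,000.00 × 1.4316 (sell CNY at bid) = NOK 11,794,952.40
NOK 11,794,952.40 ÷ 0.077923 (buy JPY at ask) = JPY 151,366,765
JPY 151,366,765 ÷ 18.217 (buy CNY at ask) = CNY 8,309,093.96

Net profit: CNY 70,093.96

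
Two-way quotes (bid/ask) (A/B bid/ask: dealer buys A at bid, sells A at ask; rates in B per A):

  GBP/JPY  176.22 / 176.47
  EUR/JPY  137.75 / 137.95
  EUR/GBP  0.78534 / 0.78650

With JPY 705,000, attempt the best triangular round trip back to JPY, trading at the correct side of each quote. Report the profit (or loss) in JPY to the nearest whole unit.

Best loop JPY → EUR → GBP → JPY:
JPY 705,000 ÷ 137.95 (buy EUR at ask) = EUR 5,110.55
EUR 5,110.55 × 0.78534 (sell EUR at bid) = GBP 4,013.52
GBP 4,013.52 × 176.22 (sell GBP at bid) = JPY 707,262

Net profit: JPY 2,262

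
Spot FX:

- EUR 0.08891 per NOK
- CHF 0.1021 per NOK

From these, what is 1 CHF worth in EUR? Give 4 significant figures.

1 CHF ÷ 0.1021 = 9.79432 NOK
9.79432 NOK × 0.08891 = 0.870813 EUR

CHF/EUR = 0.8708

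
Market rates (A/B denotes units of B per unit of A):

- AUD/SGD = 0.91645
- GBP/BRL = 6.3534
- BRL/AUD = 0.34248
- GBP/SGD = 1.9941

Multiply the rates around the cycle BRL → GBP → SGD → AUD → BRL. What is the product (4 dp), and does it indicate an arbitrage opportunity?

Around BRL → GBP → SGD → AUD → BRL: 1 ÷ 6.3534 × 1.9941 ÷ 0.91645 ÷ 0.34248 = 0.999993
Product ≈ 1 (deviation 0.001%, within rounding noise).

1.0000 (no arbitrage)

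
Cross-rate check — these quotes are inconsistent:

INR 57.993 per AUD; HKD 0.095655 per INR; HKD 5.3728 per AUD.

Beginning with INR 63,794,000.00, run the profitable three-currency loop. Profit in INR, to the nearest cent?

Profit: INR 2,072,170.07

Profitable loop is INR → HKD → AUD → INR:
INR 63,794,000.00 × 0.095655 = HKD 6,102,215.07
HKD 6,102,215.07 ÷ 5.3728 = AUD 1,135,760.70
AUD 1,135,760.70 × 57.993 = INR 65,866,170.07
Profit = INR 65,866,170.07 − INR 63,794,000.00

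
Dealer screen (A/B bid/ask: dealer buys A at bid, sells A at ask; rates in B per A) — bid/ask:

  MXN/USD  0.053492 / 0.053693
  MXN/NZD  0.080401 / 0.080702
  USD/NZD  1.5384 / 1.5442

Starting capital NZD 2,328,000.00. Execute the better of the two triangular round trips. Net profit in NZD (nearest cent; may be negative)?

Best loop NZD → MXN → USD → NZD:
NZD 2,328,000.00 ÷ 0.080702 (buy MXN at ask) = MXN 28,846,868.73
MXN 28,846,868.73 × 0.053492 (sell MXN at bid) = USD 1,543,076.70
USD 1,543,076.70 × 1.5384 (sell USD at bid) = NZD 2,373,869.20

Net profit: NZD 45,869.20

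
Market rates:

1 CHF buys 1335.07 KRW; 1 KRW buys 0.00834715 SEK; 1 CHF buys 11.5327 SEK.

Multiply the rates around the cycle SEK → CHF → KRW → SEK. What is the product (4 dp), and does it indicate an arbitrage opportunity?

0.9663 (arbitrage exists)

Around SEK → CHF → KRW → SEK: 1 ÷ 11.5327 × 1335.07 × 0.00834715 = 0.966298
Product < 1; profitable direction is SEK → KRW → CHF → SEK.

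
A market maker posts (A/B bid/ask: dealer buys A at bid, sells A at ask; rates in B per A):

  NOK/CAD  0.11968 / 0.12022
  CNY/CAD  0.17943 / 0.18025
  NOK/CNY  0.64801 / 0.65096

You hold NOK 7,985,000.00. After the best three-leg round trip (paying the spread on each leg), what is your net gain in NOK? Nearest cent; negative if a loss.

Net profit: NOK 159,546.83

Best loop NOK → CAD → CNY → NOK:
NOK 7,985,000.00 × 0.11968 (sell NOK at bid) = CAD 955,644.80
CAD 955,644.80 ÷ 0.18025 (buy CNY at ask) = CNY 5,301,774.20
CNY 5,301,774.20 ÷ 0.65096 (buy NOK at ask) = NOK 8,144,546.83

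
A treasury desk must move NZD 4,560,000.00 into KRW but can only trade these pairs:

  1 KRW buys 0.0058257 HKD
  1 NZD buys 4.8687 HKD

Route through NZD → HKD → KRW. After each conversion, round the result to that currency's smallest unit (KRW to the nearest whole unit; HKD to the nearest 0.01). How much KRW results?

KRW 3,810,919,203

NZD 4,560,000.00 × 4.8687 = HKD 22,201,272.00
HKD 22,201,272.00 ÷ 0.0058257 = KRW 3,810,919,203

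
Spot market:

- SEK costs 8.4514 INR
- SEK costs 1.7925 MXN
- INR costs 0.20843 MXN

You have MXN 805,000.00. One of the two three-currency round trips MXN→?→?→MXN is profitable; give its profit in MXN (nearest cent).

Profit: MXN 14,155.14

Profitable loop is MXN → INR → SEK → MXN:
MXN 805,000.00 ÷ 0.20843 = INR 3,862,207.94
INR 3,862,207.94 ÷ 8.4514 = SEK 456,990.31
SEK 456,990.31 × 1.7925 = MXN 819,155.14
Profit = MXN 819,155.14 − MXN 805,000.00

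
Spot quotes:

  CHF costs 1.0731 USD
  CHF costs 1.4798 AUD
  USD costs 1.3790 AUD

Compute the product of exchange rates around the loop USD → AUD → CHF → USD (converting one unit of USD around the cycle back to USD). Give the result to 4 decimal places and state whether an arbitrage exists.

1.0000 (no arbitrage)

Around USD → AUD → CHF → USD: 1 × 1.3790 ÷ 1.4798 × 1.0731 = 1.000003
Product ≈ 1 (deviation 0.000%, within rounding noise).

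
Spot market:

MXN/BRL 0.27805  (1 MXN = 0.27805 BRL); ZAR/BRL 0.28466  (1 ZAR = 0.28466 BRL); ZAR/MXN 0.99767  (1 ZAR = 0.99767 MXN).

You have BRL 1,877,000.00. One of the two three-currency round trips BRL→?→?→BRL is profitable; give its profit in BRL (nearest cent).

Profit: BRL 49,109.20

Profitable loop is BRL → MXN → ZAR → BRL:
BRL 1,877,000.00 ÷ 0.27805 = MXN 6,750,584.43
MXN 6,750,584.43 ÷ 0.99767 = ZAR 6,766,350.02
ZAR 6,766,350.02 × 0.28466 = BRL 1,926,109.20
Profit = BRL 1,926,109.20 − BRL 1,877,000.00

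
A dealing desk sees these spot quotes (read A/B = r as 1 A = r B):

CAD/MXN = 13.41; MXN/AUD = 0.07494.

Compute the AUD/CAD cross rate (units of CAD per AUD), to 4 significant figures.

1 AUD ÷ 0.07494 = 13.344 MXN
13.344 MXN ÷ 13.41 = 0.995079 CAD

AUD/CAD = 0.9951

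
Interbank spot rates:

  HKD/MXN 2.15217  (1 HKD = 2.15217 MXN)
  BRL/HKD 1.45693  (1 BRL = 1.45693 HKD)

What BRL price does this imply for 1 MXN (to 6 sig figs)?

1 MXN ÷ 2.15217 = 0.464647 HKD
0.464647 HKD ÷ 1.45693 = 0.318922 BRL

MXN/BRL = 0.318922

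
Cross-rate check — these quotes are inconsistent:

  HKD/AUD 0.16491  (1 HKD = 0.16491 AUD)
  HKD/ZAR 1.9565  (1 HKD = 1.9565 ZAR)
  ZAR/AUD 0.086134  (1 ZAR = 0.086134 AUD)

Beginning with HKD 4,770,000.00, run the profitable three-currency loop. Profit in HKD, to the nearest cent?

Profitable loop is HKD → ZAR → AUD → HKD:
HKD 4,770,000.00 × 1.9565 = ZAR 9,332,505.00
ZAR 9,332,505.00 × 0.086134 = AUD 803,845.99
AUD 803,845.99 ÷ 0.16491 = HKD 4,874,452.64
Profit = HKD 4,874,452.64 − HKD 4,770,000.00

Profit: HKD 104,452.64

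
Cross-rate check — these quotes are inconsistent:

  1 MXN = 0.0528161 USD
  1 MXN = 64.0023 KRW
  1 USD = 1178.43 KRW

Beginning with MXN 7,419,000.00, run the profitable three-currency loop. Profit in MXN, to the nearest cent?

Profit: MXN 210,056.53

Profitable loop is MXN → KRW → USD → MXN:
MXN 7,419,000.00 × 64.0023 = KRW 474,833,064
KRW 474,833,064 ÷ 1178.43 = USD 402,937.01
USD 402,937.01 ÷ 0.0528161 = MXN 7,629,056.53
Profit = MXN 7,629,056.53 − MXN 7,419,000.00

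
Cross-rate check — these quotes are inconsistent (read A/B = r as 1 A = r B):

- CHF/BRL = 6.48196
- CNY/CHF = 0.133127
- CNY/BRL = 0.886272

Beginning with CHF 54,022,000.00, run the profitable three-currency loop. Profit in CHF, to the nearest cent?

Profitable loop is CHF → CNY → BRL → CHF:
CHF 54,022,000.00 ÷ 0.133127 = CNY 405,792,964.61
CNY 405,792,964.61 × 0.886272 = BRL 359,642,942.33
BRL 359,642,942.33 ÷ 6.48196 = CHF 55,483,671.97
Profit = CHF 55,483,671.97 − CHF 54,022,000.00

Profit: CHF 1,461,671.97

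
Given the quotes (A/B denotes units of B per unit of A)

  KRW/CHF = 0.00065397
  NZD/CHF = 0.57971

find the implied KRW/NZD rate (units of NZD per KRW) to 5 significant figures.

1 KRW × 0.00065397 = 0.00065397 CHF
0.00065397 CHF ÷ 0.57971 = 0.0011281 NZD

KRW/NZD = 0.0011281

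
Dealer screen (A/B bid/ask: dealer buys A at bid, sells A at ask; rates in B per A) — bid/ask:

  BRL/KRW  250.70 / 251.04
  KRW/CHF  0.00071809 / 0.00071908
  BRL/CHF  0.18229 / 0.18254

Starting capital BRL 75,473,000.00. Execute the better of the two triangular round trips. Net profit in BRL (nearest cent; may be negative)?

Best loop BRL → CHF → KRW → BRL:
BRL 75,473,000.00 × 0.18229 (sell BRL at bid) = CHF 13,757,973.17
CHF 13,757,973.17 ÷ 0.00071908 (buy KRW at ask) = KRW 19,132,743,464
KRW 19,132,743,464 ÷ 251.04 (buy BRL at ask) = BRL 76,213,923.93

Net profit: BRL 740,923.93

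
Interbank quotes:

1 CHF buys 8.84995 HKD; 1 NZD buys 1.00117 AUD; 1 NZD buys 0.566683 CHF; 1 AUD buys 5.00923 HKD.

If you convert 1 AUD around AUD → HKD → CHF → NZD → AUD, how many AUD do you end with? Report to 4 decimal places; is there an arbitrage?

1.0000 (no arbitrage)

Around AUD → HKD → CHF → NZD → AUD: 1 × 5.00923 ÷ 8.84995 ÷ 0.566683 × 1.00117 = 0.999995
Product ≈ 1 (deviation 0.001%, within rounding noise).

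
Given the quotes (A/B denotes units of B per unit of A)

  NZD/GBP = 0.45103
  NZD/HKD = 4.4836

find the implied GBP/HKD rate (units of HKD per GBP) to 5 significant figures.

1 GBP ÷ 0.45103 = 2.21715 NZD
2.21715 NZD × 4.4836 = 9.9408 HKD

GBP/HKD = 9.9408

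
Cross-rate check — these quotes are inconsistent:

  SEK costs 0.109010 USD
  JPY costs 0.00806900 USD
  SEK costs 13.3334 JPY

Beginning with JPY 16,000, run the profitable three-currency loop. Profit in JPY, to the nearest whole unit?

Profit: JPY 212

Profitable loop is JPY → SEK → USD → JPY:
JPY 16,000 ÷ 13.3334 = SEK 1,199.99
SEK 1,199.99 × 0.109010 = USD 130.81
USD 130.81 ÷ 0.00806900 = JPY 16,212
Profit = JPY 16,212 − JPY 16,000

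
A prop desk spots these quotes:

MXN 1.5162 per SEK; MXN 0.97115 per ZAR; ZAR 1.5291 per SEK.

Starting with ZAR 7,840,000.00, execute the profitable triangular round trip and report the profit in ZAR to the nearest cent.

Profitable loop is ZAR → SEK → MXN → ZAR:
ZAR 7,840,000.00 ÷ 1.5291 = SEK 5,127,199.01
SEK 5,127,199.01 × 1.5162 = MXN 7,773,859.13
MXN 7,773,859.13 ÷ 0.97115 = ZAR 8,004,797.54
Profit = ZAR 8,004,797.54 − ZAR 7,840,000.00

Profit: ZAR 164,797.54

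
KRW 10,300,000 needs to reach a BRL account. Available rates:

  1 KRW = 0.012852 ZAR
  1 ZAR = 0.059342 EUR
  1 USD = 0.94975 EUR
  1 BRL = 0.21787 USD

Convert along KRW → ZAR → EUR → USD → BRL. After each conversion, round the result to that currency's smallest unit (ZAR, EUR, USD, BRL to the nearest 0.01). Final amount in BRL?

KRW 10,300,000 × 0.012852 = ZAR 132,375.60
ZAR 132,375.60 × 0.059342 = EUR 7,855.43
EUR 7,855.43 ÷ 0.94975 = USD 8,271.05
USD 8,271.05 ÷ 0.21787 = BRL 37,963.23

BRL 37,963.23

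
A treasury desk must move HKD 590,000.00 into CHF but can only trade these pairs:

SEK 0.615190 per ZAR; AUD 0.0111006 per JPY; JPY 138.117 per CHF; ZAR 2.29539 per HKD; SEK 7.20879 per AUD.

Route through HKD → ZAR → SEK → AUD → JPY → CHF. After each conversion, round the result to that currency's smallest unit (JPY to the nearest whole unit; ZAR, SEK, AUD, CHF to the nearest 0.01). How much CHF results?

HKD 590,000.00 × 2.29539 = ZAR 1,354,280.10
ZAR 1,354,280.10 × 0.615190 = SEK 833,139.57
SEK 833,139.57 ÷ 7.20879 = AUD 115,572.73
AUD 115,572.73 ÷ 0.0111006 = JPY 10,411,395
JPY 10,411,395 ÷ 138.117 = CHF 75,380.98

CHF 75,380.98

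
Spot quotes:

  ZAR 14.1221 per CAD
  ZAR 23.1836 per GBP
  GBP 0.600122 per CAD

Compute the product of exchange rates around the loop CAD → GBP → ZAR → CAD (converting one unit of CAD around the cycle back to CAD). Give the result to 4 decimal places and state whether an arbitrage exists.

0.9852 (arbitrage exists)

Around CAD → GBP → ZAR → CAD: 1 × 0.600122 × 23.1836 ÷ 14.1221 = 0.985193
Product < 1; profitable direction is CAD → ZAR → GBP → CAD.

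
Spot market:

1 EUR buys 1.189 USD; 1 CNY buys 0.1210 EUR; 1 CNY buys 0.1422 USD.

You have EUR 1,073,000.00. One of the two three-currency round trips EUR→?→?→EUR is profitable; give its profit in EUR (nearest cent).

Profitable loop is EUR → USD → CNY → EUR:
EUR 1,073,000.00 × 1.189 = USD 1,275,797.00
USD 1,275,797.00 ÷ 0.1422 = CNY 8,971,849.51
CNY 8,971,849.51 × 0.1210 = EUR 1,085,593.79
Profit = EUR 1,085,593.79 − EUR 1,073,000.00

Profit: EUR 12,593.79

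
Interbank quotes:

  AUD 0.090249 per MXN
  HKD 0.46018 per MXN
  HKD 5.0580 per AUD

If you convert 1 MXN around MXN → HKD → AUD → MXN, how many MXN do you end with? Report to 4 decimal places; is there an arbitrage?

Around MXN → HKD → AUD → MXN: 1 × 0.46018 ÷ 5.0580 ÷ 0.090249 = 1.008107
Product > 1; profitable direction is MXN → HKD → AUD → MXN.

1.0081 (arbitrage exists)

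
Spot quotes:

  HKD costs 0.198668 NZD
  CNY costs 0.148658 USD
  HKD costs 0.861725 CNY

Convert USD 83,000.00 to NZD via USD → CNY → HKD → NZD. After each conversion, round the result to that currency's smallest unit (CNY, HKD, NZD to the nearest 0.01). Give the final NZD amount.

NZD 128,720.89

USD 83,000.00 ÷ 0.148658 = CNY 558,328.51
CNY 558,328.51 ÷ 0.861725 = HKD 647,919.59
HKD 647,919.59 × 0.198668 = NZD 128,720.89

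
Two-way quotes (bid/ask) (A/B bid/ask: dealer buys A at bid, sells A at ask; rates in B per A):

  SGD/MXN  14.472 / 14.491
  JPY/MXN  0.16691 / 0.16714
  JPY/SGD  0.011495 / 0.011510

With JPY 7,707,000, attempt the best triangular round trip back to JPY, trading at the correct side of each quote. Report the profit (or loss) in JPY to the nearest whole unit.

Best loop JPY → MXN → SGD → JPY:
JPY 7,707,000 × 0.16691 (sell JPY at bid) = MXN 1,286,375.37
MXN 1,286,375.37 ÷ 14.491 (buy SGD at ask) = SGD 88,770.64
SGD 88,770.64 ÷ 0.011510 (buy JPY at ask) = JPY 7,712,480

Net profit: JPY 5,480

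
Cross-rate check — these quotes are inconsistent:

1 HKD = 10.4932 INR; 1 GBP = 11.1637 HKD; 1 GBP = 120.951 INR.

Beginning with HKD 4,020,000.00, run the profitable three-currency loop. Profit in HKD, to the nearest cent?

Profit: HKD 130,681.49

Profitable loop is HKD → GBP → INR → HKD:
HKD 4,020,000.00 ÷ 11.1637 = GBP 360,095.67
GBP 360,095.67 × 120.951 = INR 43,553,931.04
INR 43,553,931.04 ÷ 10.4932 = HKD 4,150,681.49
Profit = HKD 4,150,681.49 − HKD 4,020,000.00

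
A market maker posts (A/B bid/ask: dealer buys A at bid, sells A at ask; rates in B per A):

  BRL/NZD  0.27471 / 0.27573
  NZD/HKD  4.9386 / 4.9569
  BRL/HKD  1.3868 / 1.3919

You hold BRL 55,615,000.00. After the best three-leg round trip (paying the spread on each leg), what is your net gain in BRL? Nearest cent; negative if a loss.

Best loop BRL → HKD → NZD → BRL:
BRL 55,615,000.00 × 1.3868 (sell BRL at bid) = HKD 77,126,882.00
HKD 77,126,882.00 ÷ 4.9569 (buy NZD at ask) = NZD 15,559,499.28
NZD 15,559,499.28 ÷ 0.27573 (buy BRL at ask) = BRL 56,430,200.86

Net profit: BRL 815,200.86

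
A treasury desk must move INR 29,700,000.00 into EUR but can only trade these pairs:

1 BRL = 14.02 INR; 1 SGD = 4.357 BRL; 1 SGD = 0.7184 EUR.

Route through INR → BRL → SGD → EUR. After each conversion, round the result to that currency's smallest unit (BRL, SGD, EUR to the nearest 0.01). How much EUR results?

INR 29,700,000.00 ÷ 14.02 = BRL 2,118,402.28
BRL 2,118,402.28 ÷ 4.357 = SGD 486,206.63
SGD 486,206.63 × 0.7184 = EUR 349,290.84

EUR 349,290.84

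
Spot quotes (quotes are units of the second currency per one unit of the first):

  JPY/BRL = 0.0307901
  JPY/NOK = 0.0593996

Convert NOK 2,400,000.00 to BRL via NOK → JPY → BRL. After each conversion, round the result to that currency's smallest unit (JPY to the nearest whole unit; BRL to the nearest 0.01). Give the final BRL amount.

NOK 2,400,000.00 ÷ 0.0593996 = JPY 40,404,312
JPY 40,404,312 × 0.0307901 = BRL 1,244,052.81

BRL 1,244,052.81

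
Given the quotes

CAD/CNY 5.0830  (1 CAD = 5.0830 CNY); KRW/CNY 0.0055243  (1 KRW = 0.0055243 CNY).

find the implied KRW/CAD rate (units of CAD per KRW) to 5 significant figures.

1 KRW × 0.0055243 = 0.0055243 CNY
0.0055243 CNY ÷ 5.0830 = 0.00108682 CAD

KRW/CAD = 0.0010868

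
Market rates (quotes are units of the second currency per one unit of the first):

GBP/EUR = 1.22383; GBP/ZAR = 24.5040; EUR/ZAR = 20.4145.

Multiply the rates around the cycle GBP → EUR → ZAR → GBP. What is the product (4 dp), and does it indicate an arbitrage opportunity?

Around GBP → EUR → ZAR → GBP: 1 × 1.22383 × 20.4145 ÷ 24.5040 = 1.019584
Product > 1; profitable direction is GBP → EUR → ZAR → GBP.

1.0196 (arbitrage exists)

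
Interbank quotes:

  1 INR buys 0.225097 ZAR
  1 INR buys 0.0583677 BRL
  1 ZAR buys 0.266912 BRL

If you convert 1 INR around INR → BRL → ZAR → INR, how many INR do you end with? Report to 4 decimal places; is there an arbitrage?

Around INR → BRL → ZAR → INR: 1 × 0.0583677 ÷ 0.266912 ÷ 0.225097 = 0.971482
Product < 1; profitable direction is INR → ZAR → BRL → INR.

0.9715 (arbitrage exists)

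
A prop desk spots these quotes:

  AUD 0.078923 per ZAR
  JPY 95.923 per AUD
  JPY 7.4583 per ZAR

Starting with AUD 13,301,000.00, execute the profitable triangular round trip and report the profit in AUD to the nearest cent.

Profitable loop is AUD → JPY → ZAR → AUD:
AUD 13,301,000.00 × 95.923 = JPY 1,275,871,823
JPY 1,275,871,823 ÷ 7.4583 = ZAR 171,067,377.69
ZAR 171,067,377.69 × 0.078923 = AUD 13,501,150.65
Profit = AUD 13,501,150.65 − AUD 13,301,000.00

Profit: AUD 200,150.65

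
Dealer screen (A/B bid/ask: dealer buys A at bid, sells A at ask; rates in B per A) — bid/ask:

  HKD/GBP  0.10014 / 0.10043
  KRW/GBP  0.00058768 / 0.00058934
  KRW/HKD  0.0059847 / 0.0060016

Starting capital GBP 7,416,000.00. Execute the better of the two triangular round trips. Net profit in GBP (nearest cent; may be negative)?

Best loop GBP → KRW → HKD → GBP:
GBP 7,416,000.00 ÷ 0.00058934 (buy KRW at ask) = KRW 12,583,568,059
KRW 12,583,568,059 × 0.0059847 (sell KRW at bid) = HKD 75,308,879.76
HKD 75,308,879.76 × 0.10014 (sell HKD at bid) = GBP 7,541,431.22

Net profit: GBP 125,431.22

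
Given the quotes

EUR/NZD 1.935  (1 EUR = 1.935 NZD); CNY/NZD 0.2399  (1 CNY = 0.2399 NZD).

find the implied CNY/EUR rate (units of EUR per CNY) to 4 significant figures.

CNY/EUR = 0.1240

1 CNY × 0.2399 = 0.2399 NZD
0.2399 NZD ÷ 1.935 = 0.123979 EUR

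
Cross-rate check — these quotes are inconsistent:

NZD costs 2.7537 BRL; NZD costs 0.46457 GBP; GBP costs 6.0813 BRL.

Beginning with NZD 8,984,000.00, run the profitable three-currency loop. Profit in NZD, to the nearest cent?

Profitable loop is NZD → GBP → BRL → NZD:
NZD 8,984,000.00 × 0.46457 = GBP 4,173,696.88
GBP 4,173,696.88 × 6.0813 = BRL 25,381,502.84
BRL 25,381,502.84 ÷ 2.7537 = NZD 9,217,236.02
Profit = NZD 9,217,236.02 − NZD 8,984,000.00

Profit: NZD 233,236.02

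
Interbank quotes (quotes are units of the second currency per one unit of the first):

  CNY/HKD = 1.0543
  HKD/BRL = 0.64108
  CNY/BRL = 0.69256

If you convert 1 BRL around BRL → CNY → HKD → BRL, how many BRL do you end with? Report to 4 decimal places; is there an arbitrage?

Around BRL → CNY → HKD → BRL: 1 ÷ 0.69256 × 1.0543 × 0.64108 = 0.975931
Product < 1; profitable direction is BRL → HKD → CNY → BRL.

0.9759 (arbitrage exists)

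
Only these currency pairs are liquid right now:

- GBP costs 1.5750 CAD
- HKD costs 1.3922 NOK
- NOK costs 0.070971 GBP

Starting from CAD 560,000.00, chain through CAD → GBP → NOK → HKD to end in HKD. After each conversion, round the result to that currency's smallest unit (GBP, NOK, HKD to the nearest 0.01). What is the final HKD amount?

HKD 3,598,528.28

CAD 560,000.00 ÷ 1.5750 = GBP 355,555.56
GBP 355,555.56 ÷ 0.070971 = NOK 5,009,871.07
NOK 5,009,871.07 ÷ 1.3922 = HKD 3,598,528.28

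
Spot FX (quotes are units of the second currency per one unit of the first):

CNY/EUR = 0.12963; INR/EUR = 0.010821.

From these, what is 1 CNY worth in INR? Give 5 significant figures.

CNY/INR = 11.979

1 CNY × 0.12963 = 0.12963 EUR
0.12963 EUR ÷ 0.010821 = 11.9795 INR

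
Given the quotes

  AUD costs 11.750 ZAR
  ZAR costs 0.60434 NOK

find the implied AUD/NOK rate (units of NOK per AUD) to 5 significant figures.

AUD/NOK = 7.1010

1 AUD × 11.750 = 11.75 ZAR
11.75 ZAR × 0.60434 = 7.101 NOK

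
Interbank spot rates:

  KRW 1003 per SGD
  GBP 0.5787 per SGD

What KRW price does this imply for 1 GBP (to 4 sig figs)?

GBP/KRW = 1733

1 GBP ÷ 0.5787 = 1.72801 SGD
1.72801 SGD × 1003 = 1733.2 KRW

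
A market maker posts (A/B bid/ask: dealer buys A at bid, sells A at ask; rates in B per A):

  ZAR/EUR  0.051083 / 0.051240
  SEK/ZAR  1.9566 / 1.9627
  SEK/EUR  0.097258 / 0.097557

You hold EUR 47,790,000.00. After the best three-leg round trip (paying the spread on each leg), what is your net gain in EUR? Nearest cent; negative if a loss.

Best loop EUR → SEK → ZAR → EUR:
EUR 47,790,000.00 ÷ 0.097557 (buy SEK at ask) = SEK 489,867,462.10
SEK 489,867,462.10 × 1.9566 (sell SEK at bid) = ZAR 958,474,676.34
ZAR 958,474,676.34 × 0.051083 (sell ZAR at bid) = EUR 48,961,761.89

Net profit: EUR 1,171,761.89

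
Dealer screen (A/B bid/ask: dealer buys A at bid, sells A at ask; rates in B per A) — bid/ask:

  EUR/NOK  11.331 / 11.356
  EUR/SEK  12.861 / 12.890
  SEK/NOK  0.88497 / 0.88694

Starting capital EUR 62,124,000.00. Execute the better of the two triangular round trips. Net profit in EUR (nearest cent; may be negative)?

Net profit: EUR 140,042.52

Best loop EUR → SEK → NOK → EUR:
EUR 62,124,000.00 × 12.861 (sell EUR at bid) = SEK 798,976,764.00
SEK 798,976,764.00 × 0.88497 (sell SEK at bid) = NOK 707,070,466.84
NOK 707,070,466.84 ÷ 11.356 (buy EUR at ask) = EUR 62,264,042.52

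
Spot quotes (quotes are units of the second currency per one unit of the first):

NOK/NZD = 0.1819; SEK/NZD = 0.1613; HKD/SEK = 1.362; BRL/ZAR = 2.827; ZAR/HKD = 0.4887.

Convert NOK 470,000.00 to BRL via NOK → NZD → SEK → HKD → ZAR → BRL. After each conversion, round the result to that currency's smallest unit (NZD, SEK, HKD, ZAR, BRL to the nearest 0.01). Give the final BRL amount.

BRL 281,676.71

NOK 470,000.00 × 0.1819 = NZD 85,493.00
NZD 85,493.00 ÷ 0.1613 = SEK 530,024.80
SEK 530,024.80 ÷ 1.362 = HKD 389,151.84
HKD 389,151.84 ÷ 0.4887 = ZAR 796,300.06
ZAR 796,300.06 ÷ 2.827 = BRL 281,676.71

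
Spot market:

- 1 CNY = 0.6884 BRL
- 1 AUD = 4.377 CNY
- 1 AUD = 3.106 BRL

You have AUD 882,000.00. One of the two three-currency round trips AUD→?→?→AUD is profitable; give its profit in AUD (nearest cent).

Profit: AUD 27,185.77

Profitable loop is AUD → BRL → CNY → AUD:
AUD 882,000.00 × 3.106 = BRL 2,739,492.00
BRL 2,739,492.00 ÷ 0.6884 = CNY 3,979,506.10
CNY 3,979,506.10 ÷ 4.377 = AUD 909,185.77
Profit = AUD 909,185.77 − AUD 882,000.00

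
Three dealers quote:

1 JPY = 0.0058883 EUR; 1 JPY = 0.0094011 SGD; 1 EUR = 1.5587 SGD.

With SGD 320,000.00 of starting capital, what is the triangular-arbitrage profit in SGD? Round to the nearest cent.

Profitable loop is SGD → EUR → JPY → SGD:
SGD 320,000.00 ÷ 1.5587 = EUR 205,299.29
EUR 205,299.29 ÷ 0.0058883 = JPY 34,865,630
JPY 34,865,630 × 0.0094011 = SGD 327,775.27
Profit = SGD 327,775.27 − SGD 320,000.00

Profit: SGD 7,775.27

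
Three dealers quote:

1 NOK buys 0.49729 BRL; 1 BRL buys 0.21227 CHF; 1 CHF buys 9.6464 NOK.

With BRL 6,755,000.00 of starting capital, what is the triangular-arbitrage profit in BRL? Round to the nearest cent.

Profit: BRL 123,424.36

Profitable loop is BRL → CHF → NOK → BRL:
BRL 6,755,000.00 × 0.21227 = CHF 1,433,883.85
CHF 1,433,883.85 × 9.6464 = NOK 13,831,817.17
NOK 13,831,817.17 × 0.49729 = BRL 6,878,424.36
Profit = BRL 6,878,424.36 − BRL 6,755,000.00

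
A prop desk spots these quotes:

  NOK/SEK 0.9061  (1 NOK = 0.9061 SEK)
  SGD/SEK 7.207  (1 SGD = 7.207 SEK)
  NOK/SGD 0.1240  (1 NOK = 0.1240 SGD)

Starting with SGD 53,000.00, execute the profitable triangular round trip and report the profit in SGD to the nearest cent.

Profitable loop is SGD → NOK → SEK → SGD:
SGD 53,000.00 ÷ 0.1240 = NOK 427,419.35
NOK 427,419.35 × 0.9061 = SEK 387,284.68
SEK 387,284.68 ÷ 7.207 = SGD 53,737.29
Profit = SGD 53,737.29 − SGD 53,000.00

Profit: SGD 737.29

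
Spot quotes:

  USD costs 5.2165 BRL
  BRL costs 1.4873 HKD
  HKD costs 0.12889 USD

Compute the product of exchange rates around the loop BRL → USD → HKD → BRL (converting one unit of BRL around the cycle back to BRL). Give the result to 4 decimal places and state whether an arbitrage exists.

Around BRL → USD → HKD → BRL: 1 ÷ 5.2165 ÷ 0.12889 ÷ 1.4873 = 1.000007
Product ≈ 1 (deviation 0.001%, within rounding noise).

1.0000 (no arbitrage)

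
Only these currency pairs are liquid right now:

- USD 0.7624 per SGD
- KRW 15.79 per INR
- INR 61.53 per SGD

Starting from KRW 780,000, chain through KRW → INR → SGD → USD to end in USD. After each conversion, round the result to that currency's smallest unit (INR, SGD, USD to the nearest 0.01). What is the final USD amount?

USD 612.08

KRW 780,000 ÷ 15.79 = INR 49,398.35
INR 49,398.35 ÷ 61.53 = SGD 802.83
SGD 802.83 × 0.7624 = USD 612.08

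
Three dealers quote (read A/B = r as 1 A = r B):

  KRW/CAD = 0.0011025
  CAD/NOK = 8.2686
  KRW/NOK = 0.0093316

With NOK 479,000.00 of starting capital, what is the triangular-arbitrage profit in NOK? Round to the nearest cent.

Profitable loop is NOK → CAD → KRW → NOK:
NOK 479,000.00 ÷ 8.2686 = CAD 57,930.00
CAD 57,930.00 ÷ 0.0011025 = KRW 52,544,218
KRW 52,544,218 × 0.0093316 = NOK 490,321.62
Profit = NOK 490,321.62 − NOK 479,000.00

Profit: NOK 11,321.62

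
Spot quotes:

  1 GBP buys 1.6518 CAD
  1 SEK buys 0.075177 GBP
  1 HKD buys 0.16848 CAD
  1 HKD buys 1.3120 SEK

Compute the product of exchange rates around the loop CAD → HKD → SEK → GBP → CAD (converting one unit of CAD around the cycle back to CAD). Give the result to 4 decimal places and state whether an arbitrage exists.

0.9670 (arbitrage exists)

Around CAD → HKD → SEK → GBP → CAD: 1 ÷ 0.16848 × 1.3120 × 0.075177 × 1.6518 = 0.967003
Product < 1; profitable direction is CAD → GBP → SEK → HKD → CAD.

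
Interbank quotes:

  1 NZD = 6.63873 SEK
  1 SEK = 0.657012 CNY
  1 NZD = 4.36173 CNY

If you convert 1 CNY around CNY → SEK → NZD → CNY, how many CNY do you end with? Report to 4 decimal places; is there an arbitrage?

Around CNY → SEK → NZD → CNY: 1 ÷ 0.657012 ÷ 6.63873 × 4.36173 = 1.000001
Product ≈ 1 (deviation 0.000%, within rounding noise).

1.0000 (no arbitrage)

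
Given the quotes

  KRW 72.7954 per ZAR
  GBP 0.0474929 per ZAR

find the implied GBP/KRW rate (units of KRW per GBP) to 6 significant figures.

1 GBP ÷ 0.0474929 = 21.0558 ZAR
21.0558 ZAR × 72.7954 = 1532.76 KRW

GBP/KRW = 1532.76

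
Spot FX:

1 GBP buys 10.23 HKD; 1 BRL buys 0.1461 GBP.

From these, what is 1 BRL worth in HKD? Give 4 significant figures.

BRL/HKD = 1.495

1 BRL × 0.1461 = 0.1461 GBP
0.1461 GBP × 10.23 = 1.4946 HKD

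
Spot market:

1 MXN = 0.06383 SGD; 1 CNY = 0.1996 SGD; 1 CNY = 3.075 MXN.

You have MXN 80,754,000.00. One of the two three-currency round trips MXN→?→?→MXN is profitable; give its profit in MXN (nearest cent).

Profitable loop is MXN → CNY → SGD → MXN:
MXN 80,754,000.00 ÷ 3.075 = CNY 26,261,463.41
CNY 26,261,463.41 × 0.1996 = SGD 5,241,788.10
SGD 5,241,788.10 ÷ 0.06383 = MXN 82,121,073.12
Profit = MXN 82,121,073.12 − MXN 80,754,000.00

Profit: MXN 1,367,073.12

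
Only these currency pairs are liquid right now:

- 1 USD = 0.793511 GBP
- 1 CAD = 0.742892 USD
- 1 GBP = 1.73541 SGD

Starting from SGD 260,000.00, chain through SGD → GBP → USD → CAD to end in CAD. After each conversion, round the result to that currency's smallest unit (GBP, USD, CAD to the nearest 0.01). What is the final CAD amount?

SGD 260,000.00 ÷ 1.73541 = GBP 149,820.50
GBP 149,820.50 ÷ 0.793511 = USD 188,807.09
USD 188,807.09 ÷ 0.742892 = CAD 254,151.46

CAD 254,151.46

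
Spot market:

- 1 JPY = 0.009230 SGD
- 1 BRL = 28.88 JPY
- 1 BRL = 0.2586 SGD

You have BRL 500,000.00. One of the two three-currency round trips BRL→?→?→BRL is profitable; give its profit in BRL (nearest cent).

Profit: BRL 15,395.20

Profitable loop is BRL → JPY → SGD → BRL:
BRL 500,000.00 × 28.88 = JPY 14,440,000
JPY 14,440,000 × 0.009230 = SGD 133,281.20
SGD 133,281.20 ÷ 0.2586 = BRL 515,395.20
Profit = BRL 515,395.20 − BRL 500,000.00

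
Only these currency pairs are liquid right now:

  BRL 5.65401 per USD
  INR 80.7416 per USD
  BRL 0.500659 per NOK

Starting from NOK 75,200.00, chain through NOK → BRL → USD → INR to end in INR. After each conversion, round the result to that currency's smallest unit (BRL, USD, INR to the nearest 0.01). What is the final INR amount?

INR 537,651.05

NOK 75,200.00 × 0.500659 = BRL 37,649.56
BRL 37,649.56 ÷ 5.65401 = USD 6,658.91
USD 6,658.91 × 80.7416 = INR 537,651.05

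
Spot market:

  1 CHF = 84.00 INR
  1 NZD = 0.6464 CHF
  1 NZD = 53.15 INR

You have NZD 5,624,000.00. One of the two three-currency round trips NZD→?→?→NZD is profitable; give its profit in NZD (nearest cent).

Profit: NZD 121,431.84

Profitable loop is NZD → CHF → INR → NZD:
NZD 5,624,000.00 × 0.6464 = CHF 3,635,353.60
CHF 3,635,353.60 × 84.00 = INR 305,369,702.40
INR 305,369,702.40 ÷ 53.15 = NZD 5,745,431.84
Profit = NZD 5,745,431.84 − NZD 5,624,000.00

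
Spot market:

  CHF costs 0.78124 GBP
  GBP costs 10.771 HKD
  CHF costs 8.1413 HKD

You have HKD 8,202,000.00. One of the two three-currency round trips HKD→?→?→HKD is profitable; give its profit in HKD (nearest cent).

Profitable loop is HKD → CHF → GBP → HKD:
HKD 8,202,000.00 ÷ 8.1413 = CHF 1,007,455.81
CHF 1,007,455.81 × 0.78124 = GBP 787,064.78
GBP 787,064.78 × 10.771 = HKD 8,477,474.73
Profit = HKD 8,477,474.73 − HKD 8,202,000.00

Profit: HKD 275,474.73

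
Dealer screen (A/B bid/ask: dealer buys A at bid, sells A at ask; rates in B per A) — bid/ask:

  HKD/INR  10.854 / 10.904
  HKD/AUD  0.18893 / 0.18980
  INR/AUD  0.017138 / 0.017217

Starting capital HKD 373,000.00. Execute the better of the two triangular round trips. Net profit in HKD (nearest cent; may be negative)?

Net profit: HKD 2,375.94

Best loop HKD → AUD → INR → HKD:
HKD 373,000.00 × 0.18893 (sell HKD at bid) = AUD 70,470.89
AUD 70,470.89 ÷ 0.017217 (buy INR at ask) = INR 4,093,099.26
INR 4,093,099.26 ÷ 10.904 (buy HKD at ask) = HKD 375,375.94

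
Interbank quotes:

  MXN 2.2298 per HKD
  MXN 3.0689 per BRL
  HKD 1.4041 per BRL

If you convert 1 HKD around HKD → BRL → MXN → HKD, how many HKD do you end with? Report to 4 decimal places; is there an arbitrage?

Around HKD → BRL → MXN → HKD: 1 ÷ 1.4041 × 3.0689 ÷ 2.2298 = 0.980209
Product < 1; profitable direction is HKD → MXN → BRL → HKD.

0.9802 (arbitrage exists)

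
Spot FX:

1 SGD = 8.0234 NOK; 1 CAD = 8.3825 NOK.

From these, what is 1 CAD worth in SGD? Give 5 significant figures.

CAD/SGD = 1.0448

1 CAD × 8.3825 = 8.3825 NOK
8.3825 NOK ÷ 8.0234 = 1.04476 SGD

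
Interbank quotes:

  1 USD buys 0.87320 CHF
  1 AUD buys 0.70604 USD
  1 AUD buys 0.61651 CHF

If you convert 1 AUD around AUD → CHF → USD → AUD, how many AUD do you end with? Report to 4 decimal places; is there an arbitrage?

Around AUD → CHF → USD → AUD: 1 × 0.61651 ÷ 0.87320 ÷ 0.70604 = 0.999993
Product ≈ 1 (deviation 0.001%, within rounding noise).

1.0000 (no arbitrage)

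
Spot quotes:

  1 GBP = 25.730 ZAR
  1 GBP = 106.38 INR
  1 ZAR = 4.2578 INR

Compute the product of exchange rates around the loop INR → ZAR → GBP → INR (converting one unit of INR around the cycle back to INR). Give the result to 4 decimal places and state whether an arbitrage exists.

0.9710 (arbitrage exists)

Around INR → ZAR → GBP → INR: 1 ÷ 4.2578 ÷ 25.730 × 106.38 = 0.971035
Product < 1; profitable direction is INR → GBP → ZAR → INR.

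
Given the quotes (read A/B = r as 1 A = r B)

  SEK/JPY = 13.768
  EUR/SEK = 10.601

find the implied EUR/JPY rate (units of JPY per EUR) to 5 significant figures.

EUR/JPY = 145.95

1 EUR × 10.601 = 10.601 SEK
10.601 SEK × 13.768 = 145.955 JPY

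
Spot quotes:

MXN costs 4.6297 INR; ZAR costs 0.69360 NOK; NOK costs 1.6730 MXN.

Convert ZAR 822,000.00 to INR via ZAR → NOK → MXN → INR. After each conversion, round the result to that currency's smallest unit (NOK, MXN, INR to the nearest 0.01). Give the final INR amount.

INR 4,416,006.38

ZAR 822,000.00 × 0.69360 = NOK 570,139.20
NOK 570,139.20 × 1.6730 = MXN 953,842.88
MXN 953,842.88 × 4.6297 = INR 4,416,006.38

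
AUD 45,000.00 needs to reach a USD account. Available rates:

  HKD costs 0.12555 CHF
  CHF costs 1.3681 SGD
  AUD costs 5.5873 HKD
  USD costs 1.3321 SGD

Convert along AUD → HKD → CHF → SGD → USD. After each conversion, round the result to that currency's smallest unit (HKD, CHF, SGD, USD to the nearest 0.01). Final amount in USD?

USD 32,419.95

AUD 45,000.00 × 5.5873 = HKD 251,428.50
HKD 251,428.50 × 0.12555 = CHF 31,566.85
CHF 31,566.85 × 1.3681 = SGD 43,186.61
SGD 43,186.61 ÷ 1.3321 = USD 32,419.95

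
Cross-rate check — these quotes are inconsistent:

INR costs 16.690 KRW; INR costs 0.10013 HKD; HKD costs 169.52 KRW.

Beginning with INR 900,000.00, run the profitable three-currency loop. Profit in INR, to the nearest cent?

Profit: INR 15,316.59

Profitable loop is INR → HKD → KRW → INR:
INR 900,000.00 × 0.10013 = HKD 90,117.00
HKD 90,117.00 × 169.52 = KRW 15,276,634
KRW 15,276,634 ÷ 16.690 = INR 915,316.59
Profit = INR 915,316.59 − INR 900,000.00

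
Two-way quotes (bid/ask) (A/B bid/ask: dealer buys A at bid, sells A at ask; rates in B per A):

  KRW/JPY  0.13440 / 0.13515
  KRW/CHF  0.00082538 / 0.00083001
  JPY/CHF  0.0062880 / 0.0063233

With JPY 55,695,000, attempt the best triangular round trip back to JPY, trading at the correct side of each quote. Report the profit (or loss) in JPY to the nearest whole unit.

Best loop JPY → CHF → KRW → JPY:
JPY 55,695,000 × 0.0062880 (sell JPY at bid) = CHF 350,210.16
CHF 350,210.16 ÷ 0.00083001 (buy KRW at ask) = KRW 421,934,868
KRW 421,934,868 × 0.13440 (sell KRW at bid) = JPY 56,708,046

Net profit: JPY 1,013,046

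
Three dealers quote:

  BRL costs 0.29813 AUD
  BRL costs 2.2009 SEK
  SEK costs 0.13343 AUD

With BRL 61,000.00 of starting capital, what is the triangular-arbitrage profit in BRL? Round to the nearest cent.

Profitable loop is BRL → AUD → SEK → BRL:
BRL 61,000.00 × 0.29813 = AUD 18,185.93
AUD 18,185.93 ÷ 0.13343 = SEK 136,295.66
SEK 136,295.66 ÷ 2.2009 = BRL 61,927.24
Profit = BRL 61,927.24 − BRL 61,000.00

Profit: BRL 927.24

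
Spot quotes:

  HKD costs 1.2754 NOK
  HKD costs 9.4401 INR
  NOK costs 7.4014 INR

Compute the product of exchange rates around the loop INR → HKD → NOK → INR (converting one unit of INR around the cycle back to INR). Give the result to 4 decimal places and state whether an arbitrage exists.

Around INR → HKD → NOK → INR: 1 ÷ 9.4401 × 1.2754 × 7.4014 = 0.999962
Product ≈ 1 (deviation 0.004%, within rounding noise).

1.0000 (no arbitrage)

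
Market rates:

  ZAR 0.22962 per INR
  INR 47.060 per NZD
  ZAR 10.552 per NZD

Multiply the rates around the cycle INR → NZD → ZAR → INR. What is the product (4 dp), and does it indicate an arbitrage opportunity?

0.9765 (arbitrage exists)

Around INR → NZD → ZAR → INR: 1 ÷ 47.060 × 10.552 ÷ 0.22962 = 0.976502
Product < 1; profitable direction is INR → ZAR → NZD → INR.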